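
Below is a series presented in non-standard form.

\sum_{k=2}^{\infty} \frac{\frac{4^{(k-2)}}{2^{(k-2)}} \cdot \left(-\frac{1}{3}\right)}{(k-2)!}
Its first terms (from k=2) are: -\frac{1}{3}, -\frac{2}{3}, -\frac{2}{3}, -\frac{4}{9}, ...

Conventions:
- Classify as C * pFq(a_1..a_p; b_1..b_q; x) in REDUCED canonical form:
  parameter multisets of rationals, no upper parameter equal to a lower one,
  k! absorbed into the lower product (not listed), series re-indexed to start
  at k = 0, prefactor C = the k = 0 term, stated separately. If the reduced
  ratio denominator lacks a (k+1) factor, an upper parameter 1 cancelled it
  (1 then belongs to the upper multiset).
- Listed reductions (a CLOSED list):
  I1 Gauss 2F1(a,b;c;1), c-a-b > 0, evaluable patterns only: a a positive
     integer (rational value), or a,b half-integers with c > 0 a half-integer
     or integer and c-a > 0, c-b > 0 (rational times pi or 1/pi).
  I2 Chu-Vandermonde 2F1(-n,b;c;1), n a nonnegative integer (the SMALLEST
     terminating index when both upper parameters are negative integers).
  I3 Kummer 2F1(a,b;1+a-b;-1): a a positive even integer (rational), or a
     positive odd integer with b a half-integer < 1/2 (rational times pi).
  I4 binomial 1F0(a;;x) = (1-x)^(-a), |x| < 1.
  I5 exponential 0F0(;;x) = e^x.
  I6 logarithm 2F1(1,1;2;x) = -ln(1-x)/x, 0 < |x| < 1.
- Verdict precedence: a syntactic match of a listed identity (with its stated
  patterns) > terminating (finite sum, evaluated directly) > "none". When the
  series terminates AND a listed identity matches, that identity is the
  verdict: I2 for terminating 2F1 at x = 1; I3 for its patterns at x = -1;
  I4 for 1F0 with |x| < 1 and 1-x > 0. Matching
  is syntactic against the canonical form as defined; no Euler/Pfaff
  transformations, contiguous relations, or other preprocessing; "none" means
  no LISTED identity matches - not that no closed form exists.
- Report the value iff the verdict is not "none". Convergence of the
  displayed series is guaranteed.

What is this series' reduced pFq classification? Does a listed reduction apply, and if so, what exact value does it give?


At argument 2: a 0F0 with upper {-}, lower {-}, scaled by C = -\frac{1}{3}. Verdict: the I5 exponential reduction matches (the 0F0 exponential series at x = 2). Hence: \left(-\frac{1}{3}\right) \cdot e^{2}.

Structural cue: x = 2 and the two k-th powers (C = -1/3) combine into one argument.
Term ratio: r(k) = 2 * 1 / [(k+1)] - rational in k, leading ratio 2; with t_0 = -\frac{1}{3}, classification follows.


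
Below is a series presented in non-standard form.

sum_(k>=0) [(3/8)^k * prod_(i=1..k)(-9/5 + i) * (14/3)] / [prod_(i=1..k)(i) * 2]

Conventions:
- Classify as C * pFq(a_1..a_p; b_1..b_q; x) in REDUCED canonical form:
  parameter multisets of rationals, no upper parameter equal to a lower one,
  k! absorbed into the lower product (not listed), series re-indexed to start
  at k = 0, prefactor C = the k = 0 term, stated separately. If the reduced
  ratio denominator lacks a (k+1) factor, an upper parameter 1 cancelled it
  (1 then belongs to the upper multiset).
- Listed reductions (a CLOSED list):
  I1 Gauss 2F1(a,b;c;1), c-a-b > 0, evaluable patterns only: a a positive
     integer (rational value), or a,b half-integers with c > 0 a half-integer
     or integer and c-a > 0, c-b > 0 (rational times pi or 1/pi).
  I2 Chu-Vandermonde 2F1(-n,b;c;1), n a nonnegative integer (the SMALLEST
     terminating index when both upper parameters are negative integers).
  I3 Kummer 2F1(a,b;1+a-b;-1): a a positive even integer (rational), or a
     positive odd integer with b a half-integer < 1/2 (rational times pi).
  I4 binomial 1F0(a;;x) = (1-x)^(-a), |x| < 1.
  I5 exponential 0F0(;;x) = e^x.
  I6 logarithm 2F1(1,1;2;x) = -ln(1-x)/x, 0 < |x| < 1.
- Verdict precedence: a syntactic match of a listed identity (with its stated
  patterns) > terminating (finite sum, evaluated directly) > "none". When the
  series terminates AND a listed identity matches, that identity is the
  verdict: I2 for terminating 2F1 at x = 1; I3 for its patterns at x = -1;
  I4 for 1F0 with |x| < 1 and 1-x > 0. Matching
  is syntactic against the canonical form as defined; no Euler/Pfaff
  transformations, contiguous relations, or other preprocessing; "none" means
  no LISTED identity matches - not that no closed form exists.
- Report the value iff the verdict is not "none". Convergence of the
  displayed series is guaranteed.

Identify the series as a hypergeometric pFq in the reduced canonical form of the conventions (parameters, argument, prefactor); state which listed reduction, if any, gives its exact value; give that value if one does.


This is 7/3 * 1F0(-4/5; -; 3/8) in reduced canonical form. Verdict: this is the binomial series (I4) (the 1F0 binomial series: exponent 4/5, x = 3/8). Its exact value is (7/3) * (5/8)^(4/5).

Structural cue: from the first term 7/3: the product of the first k integers (C = 7/3, x = 3/8) is k!.
Term ratio: r(k) = (3/8) * (k-4/5) / [(k+1)] - poly over poly, x = (3/8) from leading terms; C = 7/3 at k = 0.


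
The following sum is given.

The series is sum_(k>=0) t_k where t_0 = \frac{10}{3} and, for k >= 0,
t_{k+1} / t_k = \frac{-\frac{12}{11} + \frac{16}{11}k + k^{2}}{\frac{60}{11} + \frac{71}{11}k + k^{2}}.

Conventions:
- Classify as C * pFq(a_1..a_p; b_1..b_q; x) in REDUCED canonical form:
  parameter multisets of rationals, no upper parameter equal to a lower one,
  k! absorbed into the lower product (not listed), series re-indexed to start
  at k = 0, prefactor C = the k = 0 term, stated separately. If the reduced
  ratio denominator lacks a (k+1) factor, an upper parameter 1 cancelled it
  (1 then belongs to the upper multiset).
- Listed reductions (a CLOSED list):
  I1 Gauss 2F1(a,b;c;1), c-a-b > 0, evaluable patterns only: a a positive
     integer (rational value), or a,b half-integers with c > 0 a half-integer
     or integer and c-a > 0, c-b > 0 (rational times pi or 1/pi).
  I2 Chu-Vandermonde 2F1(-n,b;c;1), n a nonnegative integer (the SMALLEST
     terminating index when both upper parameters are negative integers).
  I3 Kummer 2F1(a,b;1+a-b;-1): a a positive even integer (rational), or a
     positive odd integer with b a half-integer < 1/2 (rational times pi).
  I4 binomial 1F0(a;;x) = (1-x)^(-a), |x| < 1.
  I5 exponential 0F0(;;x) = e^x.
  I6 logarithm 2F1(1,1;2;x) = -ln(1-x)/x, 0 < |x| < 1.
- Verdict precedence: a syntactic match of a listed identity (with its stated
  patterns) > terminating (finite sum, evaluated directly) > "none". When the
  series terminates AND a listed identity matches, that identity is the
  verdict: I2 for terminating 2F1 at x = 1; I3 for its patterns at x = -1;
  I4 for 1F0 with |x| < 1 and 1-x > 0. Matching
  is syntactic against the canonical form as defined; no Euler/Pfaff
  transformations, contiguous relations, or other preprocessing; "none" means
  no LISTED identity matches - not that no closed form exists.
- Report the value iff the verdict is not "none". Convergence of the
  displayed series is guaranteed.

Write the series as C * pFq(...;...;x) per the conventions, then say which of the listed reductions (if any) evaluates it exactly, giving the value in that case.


At argument 1: a 2F1 with upper {-\frac{6}{11}, 2}, lower {\frac{60}{11}}, scaled by C = \frac{10}{3}. Verdict: Gauss's theorem (I1) fires (x = 1: the Gamma ratio telescopes since c-a-b = 4 > 0 and a = 2 in Z>0). Its exact value is \frac{931}{363}.

First insight: t_0 = \frac{10}{3} here, and factor the ratio over Q (C = 10/3): negated roots = parameters.
Consecutive-term ratio: r(k) = 1 * (k-\frac{6}{11}) (k+2) / [(k+\frac{60}{11}) (k+1)] - poly over poly, x = 1 from leading terms; C = \frac{10}{3} at k = 0.


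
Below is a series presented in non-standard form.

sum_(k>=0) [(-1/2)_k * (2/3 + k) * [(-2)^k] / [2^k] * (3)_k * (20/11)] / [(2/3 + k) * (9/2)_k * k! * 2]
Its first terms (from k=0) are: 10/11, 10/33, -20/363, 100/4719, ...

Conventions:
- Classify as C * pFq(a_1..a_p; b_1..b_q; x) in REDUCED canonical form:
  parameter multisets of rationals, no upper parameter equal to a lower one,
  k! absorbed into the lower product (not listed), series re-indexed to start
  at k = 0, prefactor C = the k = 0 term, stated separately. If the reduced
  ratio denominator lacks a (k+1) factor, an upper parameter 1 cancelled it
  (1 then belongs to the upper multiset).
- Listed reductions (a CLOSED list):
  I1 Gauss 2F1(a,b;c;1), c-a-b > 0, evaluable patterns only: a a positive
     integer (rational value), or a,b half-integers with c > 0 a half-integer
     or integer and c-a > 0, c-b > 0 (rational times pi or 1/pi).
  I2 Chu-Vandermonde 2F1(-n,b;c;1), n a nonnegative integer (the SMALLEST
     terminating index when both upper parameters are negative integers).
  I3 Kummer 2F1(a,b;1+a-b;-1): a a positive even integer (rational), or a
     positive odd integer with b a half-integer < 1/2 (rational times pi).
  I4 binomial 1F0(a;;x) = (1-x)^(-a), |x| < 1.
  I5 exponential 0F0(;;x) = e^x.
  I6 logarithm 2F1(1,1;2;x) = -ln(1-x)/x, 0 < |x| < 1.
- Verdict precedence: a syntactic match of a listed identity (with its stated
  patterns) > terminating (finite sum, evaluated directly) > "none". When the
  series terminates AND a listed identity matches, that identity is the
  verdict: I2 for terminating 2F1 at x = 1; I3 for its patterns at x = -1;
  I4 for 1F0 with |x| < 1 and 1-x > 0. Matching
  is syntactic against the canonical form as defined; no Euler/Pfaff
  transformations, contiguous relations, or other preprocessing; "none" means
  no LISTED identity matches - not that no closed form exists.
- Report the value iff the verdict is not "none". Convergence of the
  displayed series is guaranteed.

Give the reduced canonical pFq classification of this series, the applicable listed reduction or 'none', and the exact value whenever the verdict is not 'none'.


Classification (C = 10/11): 2F1 with upper {-1/2, 3}, lower {9/2}, argument x = -1. Verdict at x = -1: the Kummer evaluation I3 matches (x = -1; c = 9/2 equals 1+a-b for upper {-1/2, 3}: listed pattern). Exact value: (525/1408) * pi.

The tell: t_0 being 10/11, the constant factors (C = 10/11) combine into one prefactor.
Step ratio: r(k) = (-1) * (k-1/2) (k+3) / [(k+9/2) (k+1)] - rational in k. x = (-1); t_0 = 10/11; negate the roots.


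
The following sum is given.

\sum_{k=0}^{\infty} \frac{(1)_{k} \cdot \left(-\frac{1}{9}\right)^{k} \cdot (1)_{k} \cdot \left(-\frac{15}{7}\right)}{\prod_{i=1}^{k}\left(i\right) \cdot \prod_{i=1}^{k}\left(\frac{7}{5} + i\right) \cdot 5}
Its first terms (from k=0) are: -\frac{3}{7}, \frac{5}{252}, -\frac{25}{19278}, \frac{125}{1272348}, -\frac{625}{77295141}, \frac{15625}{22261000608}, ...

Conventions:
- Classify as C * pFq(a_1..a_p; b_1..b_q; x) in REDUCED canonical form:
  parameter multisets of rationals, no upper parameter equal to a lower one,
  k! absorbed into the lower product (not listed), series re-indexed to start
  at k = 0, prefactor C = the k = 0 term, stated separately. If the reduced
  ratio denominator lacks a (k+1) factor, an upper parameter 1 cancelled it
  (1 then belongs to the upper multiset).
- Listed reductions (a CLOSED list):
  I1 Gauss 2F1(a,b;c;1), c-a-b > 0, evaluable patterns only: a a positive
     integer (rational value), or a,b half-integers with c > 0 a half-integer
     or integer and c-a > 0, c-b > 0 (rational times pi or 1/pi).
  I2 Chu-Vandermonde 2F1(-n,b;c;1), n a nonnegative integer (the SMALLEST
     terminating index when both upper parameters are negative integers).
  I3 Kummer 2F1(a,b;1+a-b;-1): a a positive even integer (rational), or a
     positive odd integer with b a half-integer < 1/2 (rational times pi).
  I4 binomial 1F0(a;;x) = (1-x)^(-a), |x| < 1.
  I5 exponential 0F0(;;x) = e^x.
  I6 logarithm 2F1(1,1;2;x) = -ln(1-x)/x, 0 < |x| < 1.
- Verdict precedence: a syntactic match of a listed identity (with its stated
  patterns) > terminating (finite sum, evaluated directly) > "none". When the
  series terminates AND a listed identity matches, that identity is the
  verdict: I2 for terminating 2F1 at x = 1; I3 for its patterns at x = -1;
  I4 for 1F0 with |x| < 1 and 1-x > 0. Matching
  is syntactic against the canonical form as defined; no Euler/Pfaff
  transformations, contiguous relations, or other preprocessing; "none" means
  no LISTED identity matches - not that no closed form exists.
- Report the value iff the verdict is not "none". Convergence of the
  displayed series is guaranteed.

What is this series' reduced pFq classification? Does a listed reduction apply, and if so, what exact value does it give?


The series (x = -\frac{1}{9}) is 2F1: upper {1, 1}, lower {\frac{12}{5}}, prefactor -\frac{3}{7}. Verdict: none here - no I1-I6 shape fits x = -\frac{1}{9} with lower {\frac{12}{5}}.

The tell: x = -\frac{1}{9} and the constant factors (C = -3/7, x = -1/9) combine into one prefactor.
Term ratio: r(k) = -\frac{1}{9} * (k+1) (k+1) / [(k+\frac{12}{5}) (k+1)] ; factor over Q: parameters, x = -\frac{1}{9}, and C = -\frac{3}{7}.


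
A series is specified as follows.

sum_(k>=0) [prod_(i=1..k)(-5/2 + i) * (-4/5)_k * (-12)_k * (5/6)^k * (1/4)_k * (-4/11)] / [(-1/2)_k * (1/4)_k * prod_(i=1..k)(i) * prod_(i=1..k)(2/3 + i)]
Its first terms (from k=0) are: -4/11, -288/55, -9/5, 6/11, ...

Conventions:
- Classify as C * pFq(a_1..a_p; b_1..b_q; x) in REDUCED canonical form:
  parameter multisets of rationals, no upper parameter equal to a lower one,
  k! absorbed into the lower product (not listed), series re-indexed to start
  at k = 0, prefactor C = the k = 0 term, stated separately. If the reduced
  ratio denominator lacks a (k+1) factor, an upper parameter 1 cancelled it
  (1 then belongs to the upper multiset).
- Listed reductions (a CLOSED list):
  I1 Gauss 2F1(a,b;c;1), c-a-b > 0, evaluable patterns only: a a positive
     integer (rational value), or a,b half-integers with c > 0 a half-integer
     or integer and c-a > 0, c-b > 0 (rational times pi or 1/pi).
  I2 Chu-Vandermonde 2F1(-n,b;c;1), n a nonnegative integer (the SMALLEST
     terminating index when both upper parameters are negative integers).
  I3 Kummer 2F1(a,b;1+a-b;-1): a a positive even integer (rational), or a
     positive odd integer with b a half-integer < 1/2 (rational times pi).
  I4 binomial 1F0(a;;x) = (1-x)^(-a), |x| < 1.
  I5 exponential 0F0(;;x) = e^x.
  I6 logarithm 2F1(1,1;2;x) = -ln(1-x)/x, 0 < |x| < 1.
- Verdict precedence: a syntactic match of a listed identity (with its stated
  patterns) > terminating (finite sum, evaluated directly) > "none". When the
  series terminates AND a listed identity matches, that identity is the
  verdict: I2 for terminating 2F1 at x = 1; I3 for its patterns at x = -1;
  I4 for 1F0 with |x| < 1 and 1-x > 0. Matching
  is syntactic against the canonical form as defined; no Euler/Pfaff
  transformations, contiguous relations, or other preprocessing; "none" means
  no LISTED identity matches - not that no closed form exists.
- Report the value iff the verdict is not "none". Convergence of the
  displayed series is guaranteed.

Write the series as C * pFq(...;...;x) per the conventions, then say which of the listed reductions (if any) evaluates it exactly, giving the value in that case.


With C = -4/11: the canonical form is 3F2(-12, -3/2, -4/5; -1/2, 5/3; 5/6). Verdict: terminating. (-12)_k vanishes past k = 12, leaving a 13-term sum, computed directly. Value: -8409735308531149/1194501421568000.

Key step: t_0 = -4/11 here, and the running product (prefactor -4/11) telescopes to a rising factorial.
Step ratio: r(k) = (5/6) * (k-12) (k-3/2) (k-4/5) / [(k-1/2) (k+5/3) (k+1)] - poly over poly, x = (5/6) from leading terms; C = -4/11 at k = 0.


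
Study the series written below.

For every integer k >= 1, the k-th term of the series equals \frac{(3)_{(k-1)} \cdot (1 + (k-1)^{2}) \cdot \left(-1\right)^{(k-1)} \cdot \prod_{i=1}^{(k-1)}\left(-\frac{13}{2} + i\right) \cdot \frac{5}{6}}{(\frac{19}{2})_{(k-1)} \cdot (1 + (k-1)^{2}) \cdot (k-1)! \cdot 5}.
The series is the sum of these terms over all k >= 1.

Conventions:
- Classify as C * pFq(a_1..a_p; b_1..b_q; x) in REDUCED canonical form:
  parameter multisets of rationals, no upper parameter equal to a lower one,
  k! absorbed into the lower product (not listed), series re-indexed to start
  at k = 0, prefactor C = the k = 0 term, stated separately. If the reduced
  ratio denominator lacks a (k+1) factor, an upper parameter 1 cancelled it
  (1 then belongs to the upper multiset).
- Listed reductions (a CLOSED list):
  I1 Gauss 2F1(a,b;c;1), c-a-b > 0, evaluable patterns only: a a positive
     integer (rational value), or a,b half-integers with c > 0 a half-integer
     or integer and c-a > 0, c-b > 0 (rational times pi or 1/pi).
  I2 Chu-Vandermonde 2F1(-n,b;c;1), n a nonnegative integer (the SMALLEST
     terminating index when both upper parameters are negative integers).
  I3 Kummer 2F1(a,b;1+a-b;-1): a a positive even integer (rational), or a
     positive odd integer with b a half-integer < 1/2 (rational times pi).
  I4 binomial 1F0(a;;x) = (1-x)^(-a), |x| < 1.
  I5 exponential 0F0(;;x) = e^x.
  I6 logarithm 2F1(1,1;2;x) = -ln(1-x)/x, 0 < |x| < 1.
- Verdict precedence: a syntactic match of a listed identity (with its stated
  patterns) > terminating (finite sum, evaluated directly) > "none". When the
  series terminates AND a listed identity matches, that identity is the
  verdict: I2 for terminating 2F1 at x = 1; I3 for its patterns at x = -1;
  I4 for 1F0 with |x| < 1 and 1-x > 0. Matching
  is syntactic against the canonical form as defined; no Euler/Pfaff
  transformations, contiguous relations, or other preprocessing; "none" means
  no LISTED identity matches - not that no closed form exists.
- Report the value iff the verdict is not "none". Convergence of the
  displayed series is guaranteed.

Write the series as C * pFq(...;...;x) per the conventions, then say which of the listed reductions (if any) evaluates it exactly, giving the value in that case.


Prefactor \frac{1}{6}, argument -1: 2F1 with upper {-\frac{11}{2}, 3} over lower {\frac{19}{2}}. Verdict: this is Kummer's theorem (I3) (x = -1; c = \frac{19}{2} equals 1+a-b for upper {-\frac{11}{2}, 3}: listed pattern). Sum: \frac{36465}{131072} \cdot \pi.

Structural cue: t_0 being \frac{1}{6}, k^2 + 1 divides numerator and denominator alike; prefactor 1/6 after cancelling.
Step ratio: r(k) = -1 * (k-\frac{11}{2}) (k+3) / [(k+\frac{19}{2}) (k+1)] - rational in k, leading ratio -1; with t_0 = \frac{1}{6}, classification follows.


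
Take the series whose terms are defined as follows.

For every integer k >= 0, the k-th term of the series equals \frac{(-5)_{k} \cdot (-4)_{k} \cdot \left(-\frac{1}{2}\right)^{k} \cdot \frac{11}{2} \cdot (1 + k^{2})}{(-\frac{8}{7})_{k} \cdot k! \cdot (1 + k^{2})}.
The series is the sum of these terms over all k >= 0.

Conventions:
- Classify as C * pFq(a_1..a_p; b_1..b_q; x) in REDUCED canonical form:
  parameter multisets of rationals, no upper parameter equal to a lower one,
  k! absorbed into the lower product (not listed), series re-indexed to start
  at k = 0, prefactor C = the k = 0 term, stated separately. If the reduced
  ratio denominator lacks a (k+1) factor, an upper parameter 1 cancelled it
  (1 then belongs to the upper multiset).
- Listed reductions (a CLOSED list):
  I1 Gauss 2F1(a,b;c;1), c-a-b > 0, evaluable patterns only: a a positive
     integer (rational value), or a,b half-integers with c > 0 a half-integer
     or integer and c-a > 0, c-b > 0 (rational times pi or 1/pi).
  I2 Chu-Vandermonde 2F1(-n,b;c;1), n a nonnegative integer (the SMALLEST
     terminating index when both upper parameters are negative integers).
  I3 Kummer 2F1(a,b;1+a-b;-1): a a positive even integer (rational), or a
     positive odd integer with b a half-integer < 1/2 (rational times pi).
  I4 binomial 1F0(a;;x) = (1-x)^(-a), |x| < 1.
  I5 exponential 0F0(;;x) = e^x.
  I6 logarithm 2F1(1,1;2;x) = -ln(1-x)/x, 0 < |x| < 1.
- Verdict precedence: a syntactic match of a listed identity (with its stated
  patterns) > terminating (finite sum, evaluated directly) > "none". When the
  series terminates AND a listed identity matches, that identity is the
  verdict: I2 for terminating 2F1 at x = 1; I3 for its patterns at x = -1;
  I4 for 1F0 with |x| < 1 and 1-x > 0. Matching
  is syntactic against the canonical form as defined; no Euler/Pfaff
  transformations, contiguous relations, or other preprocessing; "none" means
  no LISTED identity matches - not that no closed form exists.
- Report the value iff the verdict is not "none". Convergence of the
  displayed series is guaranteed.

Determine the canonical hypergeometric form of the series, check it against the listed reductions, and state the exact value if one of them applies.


First insight: x = -\frac{1}{2} and k^2 + 1 divides numerator and denominator alike; C = 11/2 after cancelling.
Term ratio: r(k) = -\frac{1}{2} * (k-5) (k-4) / [(k-\frac{8}{7}) (k+1)] - rational in k, leading ratio -\frac{1}{2}; with t_0 = \frac{11}{2}, classification follows.

With C = \frac{11}{2}: the canonical form is 2F1(-5, -4; -\frac{8}{7}; -\frac{1}{2}). Verdict: terminating. With -4 upstairs the series is a 5-term polynomial sum; evaluated term by term. Exact value: \frac{36531}{832}.


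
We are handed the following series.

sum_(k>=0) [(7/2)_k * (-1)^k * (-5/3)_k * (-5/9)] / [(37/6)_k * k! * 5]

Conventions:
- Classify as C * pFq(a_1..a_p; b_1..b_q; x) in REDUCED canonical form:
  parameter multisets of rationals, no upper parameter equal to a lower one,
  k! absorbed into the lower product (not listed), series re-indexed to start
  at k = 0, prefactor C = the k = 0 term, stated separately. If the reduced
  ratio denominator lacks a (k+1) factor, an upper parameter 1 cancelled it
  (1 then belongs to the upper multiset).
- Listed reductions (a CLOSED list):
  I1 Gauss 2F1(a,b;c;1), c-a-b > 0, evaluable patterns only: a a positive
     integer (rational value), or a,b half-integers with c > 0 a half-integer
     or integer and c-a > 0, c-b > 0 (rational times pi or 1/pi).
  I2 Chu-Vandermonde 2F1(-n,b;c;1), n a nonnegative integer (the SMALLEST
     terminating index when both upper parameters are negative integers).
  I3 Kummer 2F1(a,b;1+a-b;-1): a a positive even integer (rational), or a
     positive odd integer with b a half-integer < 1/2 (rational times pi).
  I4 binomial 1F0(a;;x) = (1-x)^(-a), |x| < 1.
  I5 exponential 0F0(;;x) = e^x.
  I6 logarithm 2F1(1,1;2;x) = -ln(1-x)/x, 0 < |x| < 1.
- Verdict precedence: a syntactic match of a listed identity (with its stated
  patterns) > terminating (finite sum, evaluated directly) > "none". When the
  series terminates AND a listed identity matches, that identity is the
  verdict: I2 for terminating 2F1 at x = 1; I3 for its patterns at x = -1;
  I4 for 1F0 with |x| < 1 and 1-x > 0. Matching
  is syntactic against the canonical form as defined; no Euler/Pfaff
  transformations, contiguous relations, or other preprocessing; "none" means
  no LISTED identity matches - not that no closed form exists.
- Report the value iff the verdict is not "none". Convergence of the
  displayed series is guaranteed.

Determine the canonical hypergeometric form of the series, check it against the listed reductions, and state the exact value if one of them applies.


Classification (C = -1/9): 2F1 with upper {-5/3, 7/2}, lower {37/6}, argument x = -1. Verdict: none. A 2F1 with upper {-5/3, 7/2} fits none of I1-I6 at x = -1; the sum runs forever.

The tell: x = (-1) and the constant factors (C = -1/9) combine into one prefactor.
Adjacent-term ratio: r(k) = (-1) * (k-5/3) (k+7/2) / [(k+37/6) (k+1)] - rational in k, leading ratio (-1); with t_0 = -1/9, classification follows.


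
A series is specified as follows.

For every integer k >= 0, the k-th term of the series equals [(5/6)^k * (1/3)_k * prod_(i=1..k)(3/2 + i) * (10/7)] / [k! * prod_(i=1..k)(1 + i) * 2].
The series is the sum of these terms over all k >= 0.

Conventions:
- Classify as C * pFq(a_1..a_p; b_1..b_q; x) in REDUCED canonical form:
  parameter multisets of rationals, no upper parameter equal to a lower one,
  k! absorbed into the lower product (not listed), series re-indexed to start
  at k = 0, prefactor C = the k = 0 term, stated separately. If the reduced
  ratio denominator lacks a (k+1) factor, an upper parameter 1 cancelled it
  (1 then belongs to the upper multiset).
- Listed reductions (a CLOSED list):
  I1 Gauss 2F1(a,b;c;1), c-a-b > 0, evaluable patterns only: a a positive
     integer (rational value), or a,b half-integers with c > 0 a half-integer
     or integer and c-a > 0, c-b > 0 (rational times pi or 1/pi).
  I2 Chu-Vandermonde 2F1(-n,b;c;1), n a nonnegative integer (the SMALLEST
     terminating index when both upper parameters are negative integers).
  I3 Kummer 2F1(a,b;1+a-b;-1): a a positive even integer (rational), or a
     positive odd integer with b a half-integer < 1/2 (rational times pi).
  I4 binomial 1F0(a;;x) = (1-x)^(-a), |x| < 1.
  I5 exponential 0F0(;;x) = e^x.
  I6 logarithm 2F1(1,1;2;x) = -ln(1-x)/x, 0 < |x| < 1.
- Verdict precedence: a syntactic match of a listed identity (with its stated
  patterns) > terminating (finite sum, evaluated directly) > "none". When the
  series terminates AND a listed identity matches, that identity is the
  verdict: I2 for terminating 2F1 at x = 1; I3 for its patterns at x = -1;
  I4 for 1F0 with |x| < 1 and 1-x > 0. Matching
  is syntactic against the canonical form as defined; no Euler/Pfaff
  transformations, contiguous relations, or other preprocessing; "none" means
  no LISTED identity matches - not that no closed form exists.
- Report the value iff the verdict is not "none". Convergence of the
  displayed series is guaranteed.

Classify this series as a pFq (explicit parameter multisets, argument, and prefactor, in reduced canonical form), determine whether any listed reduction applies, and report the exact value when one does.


Prefactor 5/7, argument 5/6: 2F1 with upper {1/3, 5/2} over lower {2}. Verdict: none. No listed pattern accepts 2F1(1/3, 5/2; 2; 5/6).

First insight: with t_0 = 5/7, the constant factors (C = 5/7, x = 5/6) combine into one prefactor.
Term ratio: r(k) = (5/6) * (k+1/3) (k+5/2) / [(k+2) (k+1)] - rational in k. x = (5/6); t_0 = 5/7; negate the roots.


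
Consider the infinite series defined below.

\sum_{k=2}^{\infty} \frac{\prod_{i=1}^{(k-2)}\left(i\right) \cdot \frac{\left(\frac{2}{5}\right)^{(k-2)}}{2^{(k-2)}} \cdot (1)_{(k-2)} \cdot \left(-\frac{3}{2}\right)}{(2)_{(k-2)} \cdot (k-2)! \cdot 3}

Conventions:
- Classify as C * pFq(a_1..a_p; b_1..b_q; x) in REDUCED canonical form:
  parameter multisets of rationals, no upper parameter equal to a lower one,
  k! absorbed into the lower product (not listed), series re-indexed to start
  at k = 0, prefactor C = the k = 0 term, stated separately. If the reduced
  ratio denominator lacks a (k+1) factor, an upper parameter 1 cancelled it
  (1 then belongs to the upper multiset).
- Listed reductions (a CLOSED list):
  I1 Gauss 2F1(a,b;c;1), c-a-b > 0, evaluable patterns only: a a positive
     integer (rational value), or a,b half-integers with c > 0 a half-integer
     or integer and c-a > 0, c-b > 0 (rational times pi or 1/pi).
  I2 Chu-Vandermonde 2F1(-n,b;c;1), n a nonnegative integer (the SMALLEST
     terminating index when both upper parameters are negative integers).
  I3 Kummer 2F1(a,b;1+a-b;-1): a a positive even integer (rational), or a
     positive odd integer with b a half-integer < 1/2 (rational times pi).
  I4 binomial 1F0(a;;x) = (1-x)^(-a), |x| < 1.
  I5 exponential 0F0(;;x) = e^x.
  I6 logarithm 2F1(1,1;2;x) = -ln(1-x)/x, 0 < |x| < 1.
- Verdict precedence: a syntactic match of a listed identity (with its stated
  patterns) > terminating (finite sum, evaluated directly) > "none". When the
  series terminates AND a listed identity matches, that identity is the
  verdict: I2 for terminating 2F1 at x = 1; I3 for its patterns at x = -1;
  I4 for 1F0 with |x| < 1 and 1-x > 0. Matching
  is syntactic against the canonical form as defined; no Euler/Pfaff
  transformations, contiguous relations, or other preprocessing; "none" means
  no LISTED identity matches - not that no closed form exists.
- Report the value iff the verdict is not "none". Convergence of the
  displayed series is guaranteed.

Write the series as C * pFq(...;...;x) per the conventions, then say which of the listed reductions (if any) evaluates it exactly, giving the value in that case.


The series (x = \frac{1}{5}) is 2F1: upper {1, 1}, lower {2}, prefactor -\frac{1}{2}. Verdict (x = \frac{1}{5}): the logarithmic series (I6) applies (the logarithm: parameters (1,1;2), x = \frac{1}{5}). Its exact value is \frac{5}{2} \cdot \ln\left(\frac{4}{5}\right).

Key step: with t_0 = -\frac{1}{2}, the two k-th powers (prefactor -1/2) combine into one argument.
Consecutive-term ratio: r(k) = \frac{1}{5} * (k+1) (k+1) / [(k+2) (k+1)] - rational; roots negated = parameters, x = \frac{1}{5}, C = -\frac{1}{2}.


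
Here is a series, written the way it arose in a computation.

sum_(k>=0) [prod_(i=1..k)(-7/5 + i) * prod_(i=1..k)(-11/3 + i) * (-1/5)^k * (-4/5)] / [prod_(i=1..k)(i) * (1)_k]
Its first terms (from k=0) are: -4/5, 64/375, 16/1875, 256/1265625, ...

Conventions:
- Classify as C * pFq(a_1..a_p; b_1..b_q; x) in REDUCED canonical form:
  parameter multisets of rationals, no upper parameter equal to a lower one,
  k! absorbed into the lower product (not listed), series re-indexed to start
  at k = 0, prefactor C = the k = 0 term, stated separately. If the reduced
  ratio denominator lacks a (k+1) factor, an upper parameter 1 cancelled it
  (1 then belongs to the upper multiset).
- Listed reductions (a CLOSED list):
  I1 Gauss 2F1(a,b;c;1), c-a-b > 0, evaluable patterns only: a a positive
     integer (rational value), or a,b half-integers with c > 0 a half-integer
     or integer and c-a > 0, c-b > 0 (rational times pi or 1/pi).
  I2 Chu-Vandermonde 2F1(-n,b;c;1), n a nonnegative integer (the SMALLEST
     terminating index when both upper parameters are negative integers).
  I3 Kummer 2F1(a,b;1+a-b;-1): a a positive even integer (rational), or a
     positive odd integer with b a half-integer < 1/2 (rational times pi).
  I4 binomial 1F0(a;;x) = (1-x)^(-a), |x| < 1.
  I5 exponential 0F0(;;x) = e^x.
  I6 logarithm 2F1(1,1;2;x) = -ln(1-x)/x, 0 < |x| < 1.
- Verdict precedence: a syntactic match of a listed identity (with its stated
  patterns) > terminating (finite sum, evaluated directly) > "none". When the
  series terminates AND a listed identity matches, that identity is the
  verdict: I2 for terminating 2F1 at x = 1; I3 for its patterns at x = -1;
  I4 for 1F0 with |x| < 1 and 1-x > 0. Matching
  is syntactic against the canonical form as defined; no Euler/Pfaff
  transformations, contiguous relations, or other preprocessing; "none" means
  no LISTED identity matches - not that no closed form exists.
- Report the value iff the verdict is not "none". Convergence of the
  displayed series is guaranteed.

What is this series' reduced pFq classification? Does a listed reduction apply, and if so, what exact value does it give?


Classification (C = -4/5): 2F1 with upper {-8/3, -2/5}, lower {1}, argument x = -1/5. Verdict: none (x = -1/5): each listed identity misses the multisets {-8/3, -2/5} ; {1}.

Key step: t_0 = -4/5 here, and the running product (prefactor -4/5) telescopes to a rising factorial.
Step ratio: r(k) = (-1/5) * (k-8/3) (k-2/5) / [(k+1) (k+1)] - rational; roots negated = parameters, x = (-1/5), C = -4/5.


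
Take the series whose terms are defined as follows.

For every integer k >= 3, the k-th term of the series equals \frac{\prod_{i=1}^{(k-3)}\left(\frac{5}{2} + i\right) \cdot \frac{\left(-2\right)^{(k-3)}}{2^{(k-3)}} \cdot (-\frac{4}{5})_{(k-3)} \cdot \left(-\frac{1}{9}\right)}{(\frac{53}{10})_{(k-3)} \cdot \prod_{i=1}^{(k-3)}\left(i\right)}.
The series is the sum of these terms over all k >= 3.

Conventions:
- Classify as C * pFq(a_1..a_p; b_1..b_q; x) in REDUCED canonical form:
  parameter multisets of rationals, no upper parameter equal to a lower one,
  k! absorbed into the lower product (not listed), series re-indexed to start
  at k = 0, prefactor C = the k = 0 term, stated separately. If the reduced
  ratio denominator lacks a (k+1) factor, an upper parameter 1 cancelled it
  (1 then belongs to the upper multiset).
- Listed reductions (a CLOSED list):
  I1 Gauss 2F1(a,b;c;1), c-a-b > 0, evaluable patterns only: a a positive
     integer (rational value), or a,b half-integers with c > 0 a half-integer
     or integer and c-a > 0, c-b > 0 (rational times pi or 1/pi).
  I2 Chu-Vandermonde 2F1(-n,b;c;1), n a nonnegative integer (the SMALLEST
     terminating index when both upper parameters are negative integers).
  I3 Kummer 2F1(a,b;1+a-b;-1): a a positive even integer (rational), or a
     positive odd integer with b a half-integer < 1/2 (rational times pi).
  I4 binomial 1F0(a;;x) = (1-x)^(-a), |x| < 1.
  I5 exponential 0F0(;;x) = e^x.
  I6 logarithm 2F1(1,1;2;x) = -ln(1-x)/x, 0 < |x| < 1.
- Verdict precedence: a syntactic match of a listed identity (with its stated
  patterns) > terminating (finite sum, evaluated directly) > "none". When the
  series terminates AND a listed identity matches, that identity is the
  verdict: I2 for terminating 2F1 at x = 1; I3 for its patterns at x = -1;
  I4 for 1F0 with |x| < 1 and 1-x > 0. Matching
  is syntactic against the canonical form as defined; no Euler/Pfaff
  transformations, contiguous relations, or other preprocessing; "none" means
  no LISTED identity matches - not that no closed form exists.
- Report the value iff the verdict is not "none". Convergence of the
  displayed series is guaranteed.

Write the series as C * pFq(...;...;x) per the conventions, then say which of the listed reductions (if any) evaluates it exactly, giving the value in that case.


x = -1 here; the reduced form reads 2F1, upper {-\frac{4}{5}, \frac{7}{2}}, lower {\frac{53}{10}}, C = -\frac{1}{9}. Verdict: none. No listed pattern accepts 2F1(-\frac{4}{5}, \frac{7}{2}; \frac{53}{10}; -1).

The tell: t_0 being -\frac{1}{9}, the running product (prefactor -1/9) telescopes to a rising factorial.
Ratio: r(k) = -1 * (k-\frac{4}{5}) (k+\frac{7}{2}) / [(k+\frac{53}{10}) (k+1)] - rational; roots negated = parameters, x = -1, C = -\frac{1}{9}.


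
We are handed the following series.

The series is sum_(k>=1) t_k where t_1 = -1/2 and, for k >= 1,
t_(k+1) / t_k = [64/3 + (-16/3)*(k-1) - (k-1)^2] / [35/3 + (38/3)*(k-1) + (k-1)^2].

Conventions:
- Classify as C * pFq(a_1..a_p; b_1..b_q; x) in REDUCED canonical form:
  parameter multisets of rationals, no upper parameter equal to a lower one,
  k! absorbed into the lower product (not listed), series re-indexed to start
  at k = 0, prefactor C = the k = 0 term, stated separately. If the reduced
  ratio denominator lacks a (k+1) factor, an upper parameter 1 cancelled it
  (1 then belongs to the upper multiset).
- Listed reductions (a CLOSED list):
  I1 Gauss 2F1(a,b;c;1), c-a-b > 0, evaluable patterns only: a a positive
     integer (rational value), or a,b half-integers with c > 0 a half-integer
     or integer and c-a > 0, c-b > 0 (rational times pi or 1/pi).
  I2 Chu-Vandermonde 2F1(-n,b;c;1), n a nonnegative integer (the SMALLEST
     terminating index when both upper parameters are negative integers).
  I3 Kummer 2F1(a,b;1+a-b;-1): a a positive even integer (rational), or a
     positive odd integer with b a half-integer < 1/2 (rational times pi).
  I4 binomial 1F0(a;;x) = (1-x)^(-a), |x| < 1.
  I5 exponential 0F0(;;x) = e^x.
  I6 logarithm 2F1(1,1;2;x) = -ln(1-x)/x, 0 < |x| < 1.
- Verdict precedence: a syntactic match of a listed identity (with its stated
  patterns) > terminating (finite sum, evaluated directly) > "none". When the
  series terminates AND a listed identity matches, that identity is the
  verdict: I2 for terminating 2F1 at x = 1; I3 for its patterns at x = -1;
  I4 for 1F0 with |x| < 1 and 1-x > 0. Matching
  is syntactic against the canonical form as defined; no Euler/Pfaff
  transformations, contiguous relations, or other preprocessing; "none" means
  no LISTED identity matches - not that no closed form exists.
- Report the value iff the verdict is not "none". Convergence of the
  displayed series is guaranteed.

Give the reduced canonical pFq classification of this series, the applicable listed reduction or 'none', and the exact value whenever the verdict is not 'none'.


Reduced: x = -1, 2F1, upper = {-8/3, 8}, lower = {35/3}, C = -1/2. Verdict (x = -1): the Kummer evaluation I3 applies (x = -1; c = 35/3 equals 1+a-b for upper {-8/3, 8}: listed pattern). Value: -17342/8505.

Key observation: t_0 = -1/2 here, and the expanded ratio factors over Q; C = -1/2, x = -1, roots give parameters.
Term ratio: r(k) = (-1) * (k-8/3) (k+8) / [(k+35/3) (k+1)] - rational in k, leading ratio (-1); with t_0 = -1/2, classification follows.


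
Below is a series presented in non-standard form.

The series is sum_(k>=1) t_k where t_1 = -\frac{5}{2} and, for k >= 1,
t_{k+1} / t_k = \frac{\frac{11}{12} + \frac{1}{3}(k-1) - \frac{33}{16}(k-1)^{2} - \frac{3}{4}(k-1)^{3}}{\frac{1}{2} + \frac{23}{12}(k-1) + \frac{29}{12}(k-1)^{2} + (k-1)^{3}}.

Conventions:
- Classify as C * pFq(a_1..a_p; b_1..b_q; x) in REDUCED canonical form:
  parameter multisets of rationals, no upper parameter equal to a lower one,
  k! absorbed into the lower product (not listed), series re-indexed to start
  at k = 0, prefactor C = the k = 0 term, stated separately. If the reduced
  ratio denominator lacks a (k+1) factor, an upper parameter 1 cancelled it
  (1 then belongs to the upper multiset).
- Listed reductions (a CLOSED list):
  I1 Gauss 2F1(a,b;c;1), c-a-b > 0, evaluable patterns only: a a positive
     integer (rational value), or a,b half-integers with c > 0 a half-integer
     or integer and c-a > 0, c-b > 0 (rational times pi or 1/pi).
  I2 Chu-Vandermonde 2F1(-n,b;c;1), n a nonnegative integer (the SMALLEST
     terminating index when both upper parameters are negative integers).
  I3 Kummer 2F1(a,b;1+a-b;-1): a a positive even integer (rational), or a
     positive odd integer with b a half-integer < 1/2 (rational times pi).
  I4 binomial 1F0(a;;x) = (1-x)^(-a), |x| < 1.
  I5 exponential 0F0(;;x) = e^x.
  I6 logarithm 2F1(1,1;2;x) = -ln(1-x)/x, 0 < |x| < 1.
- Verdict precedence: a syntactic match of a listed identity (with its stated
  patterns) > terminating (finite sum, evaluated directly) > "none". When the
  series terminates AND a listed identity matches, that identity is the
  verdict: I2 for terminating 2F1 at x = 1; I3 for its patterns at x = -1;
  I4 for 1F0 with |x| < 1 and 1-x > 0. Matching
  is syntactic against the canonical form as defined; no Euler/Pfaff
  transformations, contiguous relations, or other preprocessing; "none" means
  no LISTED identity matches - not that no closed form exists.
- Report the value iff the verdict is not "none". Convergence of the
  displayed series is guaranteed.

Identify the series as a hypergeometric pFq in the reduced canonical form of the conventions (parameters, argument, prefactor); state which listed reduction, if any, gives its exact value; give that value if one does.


Structural cue: with t_0 = -\frac{5}{2}, the ratio is unreduced: k + 2/3 divides both sides (C = -5/2).
Adjacent-term ratio: r(k) = -\frac{3}{4} * (k-\frac{2}{3}) (k+\frac{11}{4}) / [(k+\frac{3}{4}) (k+1)] - rational in k. x = -\frac{3}{4}; t_0 = -\frac{5}{2}; negate the roots.

Reduced: x = -\frac{3}{4}, 2F1, upper = {-\frac{2}{3}, \frac{11}{4}}, lower = {\frac{3}{4}}, C = -\frac{5}{2}. Verdict: none. No listed pattern accepts 2F1(-\frac{2}{3}, \frac{11}{4}; \frac{3}{4}; -\frac{3}{4}).


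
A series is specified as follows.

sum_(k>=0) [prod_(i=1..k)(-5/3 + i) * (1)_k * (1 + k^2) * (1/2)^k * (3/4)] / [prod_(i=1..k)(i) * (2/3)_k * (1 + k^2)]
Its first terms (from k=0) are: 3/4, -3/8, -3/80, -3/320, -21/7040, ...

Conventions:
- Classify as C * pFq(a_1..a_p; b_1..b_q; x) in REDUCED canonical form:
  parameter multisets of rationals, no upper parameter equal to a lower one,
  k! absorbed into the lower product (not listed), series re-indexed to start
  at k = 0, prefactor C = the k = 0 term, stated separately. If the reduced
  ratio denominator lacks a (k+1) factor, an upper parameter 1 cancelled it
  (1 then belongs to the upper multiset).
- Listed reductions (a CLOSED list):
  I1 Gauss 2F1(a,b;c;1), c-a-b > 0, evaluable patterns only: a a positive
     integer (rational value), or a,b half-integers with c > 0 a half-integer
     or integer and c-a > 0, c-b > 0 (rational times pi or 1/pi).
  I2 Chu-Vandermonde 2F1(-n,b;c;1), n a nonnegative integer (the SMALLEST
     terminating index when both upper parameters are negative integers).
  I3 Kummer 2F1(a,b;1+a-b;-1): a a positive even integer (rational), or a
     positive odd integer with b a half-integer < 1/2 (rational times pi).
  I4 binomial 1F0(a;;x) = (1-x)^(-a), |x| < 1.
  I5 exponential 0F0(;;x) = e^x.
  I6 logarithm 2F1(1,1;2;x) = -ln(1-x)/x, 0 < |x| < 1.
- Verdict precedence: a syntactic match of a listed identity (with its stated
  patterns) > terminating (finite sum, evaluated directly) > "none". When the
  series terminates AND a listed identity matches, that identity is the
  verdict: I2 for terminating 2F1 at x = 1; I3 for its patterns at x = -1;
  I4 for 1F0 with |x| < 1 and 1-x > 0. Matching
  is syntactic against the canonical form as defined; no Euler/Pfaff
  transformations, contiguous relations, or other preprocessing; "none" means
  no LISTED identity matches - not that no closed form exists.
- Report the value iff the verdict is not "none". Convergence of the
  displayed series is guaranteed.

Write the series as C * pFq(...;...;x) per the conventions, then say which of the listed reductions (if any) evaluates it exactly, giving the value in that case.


At argument 1/2: a 2F1 with upper {-2/3, 1}, lower {2/3}, scaled by C = 3/4. Verdict: none. Every listed pattern misses the 2F1 form at 1/2, upper {-2/3, 1}.

Structural cue: t_0 being 3/4, the product of the first k integers (C = 3/4) is k!.
Consecutive-term ratio: r(k) = (1/2) * (k-2/3) (k+1) / [(k+2/3) (k+1)] - poly over poly, x = (1/2) from leading terms; C = 3/4 at k = 0.
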